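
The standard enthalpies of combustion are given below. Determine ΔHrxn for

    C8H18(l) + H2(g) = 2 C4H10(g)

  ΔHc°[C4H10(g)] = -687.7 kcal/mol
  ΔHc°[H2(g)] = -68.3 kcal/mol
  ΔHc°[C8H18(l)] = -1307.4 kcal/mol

Using ΔH = Σ nΔHc°(reactants) − Σ nΔHc°(products):
= [1·(-1307.4) + 1·(-68.3)] − [2·(-687.7)]
= -0.3 kcal/mol

ΔHrxn = -0.3 kcal/mol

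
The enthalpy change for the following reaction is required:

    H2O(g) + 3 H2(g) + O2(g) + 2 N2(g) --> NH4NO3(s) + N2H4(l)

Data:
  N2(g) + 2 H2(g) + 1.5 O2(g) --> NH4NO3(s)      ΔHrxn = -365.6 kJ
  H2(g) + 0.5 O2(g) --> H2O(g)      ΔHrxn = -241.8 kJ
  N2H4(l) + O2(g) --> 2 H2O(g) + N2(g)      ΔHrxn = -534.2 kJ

ΔHrxn = -73.2 kJ

equation 1 as written (NH4NO3(s) already on the product side): -365.6 kJ
equation 2 as written: -241.8 kJ
equation 3 reversed (reverse to put N2H4(l) on the product side): +534.2 kJ
ΔHrxn = (1)·(-365.6) + (1)·(-241.8) + (-1)·(-534.2) = -73.2 kJ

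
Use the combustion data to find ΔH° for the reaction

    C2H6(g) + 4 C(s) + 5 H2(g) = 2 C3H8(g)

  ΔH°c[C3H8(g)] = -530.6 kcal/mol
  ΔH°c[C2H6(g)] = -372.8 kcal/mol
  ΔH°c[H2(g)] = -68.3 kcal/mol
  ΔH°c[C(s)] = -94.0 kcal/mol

With combustion enthalpies, reactants minus products:
= [1·(-372.8) + 4·(-94.0) + 5·(-68.3)] − [2·(-530.6)]
= -29.1 kcal/mol

ΔH° = -29.1 kcal/mol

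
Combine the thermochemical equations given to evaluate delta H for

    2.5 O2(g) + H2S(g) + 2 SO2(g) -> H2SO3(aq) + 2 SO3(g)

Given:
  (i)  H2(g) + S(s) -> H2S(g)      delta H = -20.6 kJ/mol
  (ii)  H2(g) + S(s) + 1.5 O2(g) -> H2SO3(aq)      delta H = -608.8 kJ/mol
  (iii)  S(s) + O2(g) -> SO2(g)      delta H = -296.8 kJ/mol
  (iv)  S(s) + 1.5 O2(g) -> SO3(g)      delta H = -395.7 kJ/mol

delta H = -786.0 kJ/mol

(i) reversed: +20.6 kJ/mol
(ii) as written: -608.8 kJ/mol
(iii) reversed and × 2: (-2)·(-296.8) = +593.6 kJ/mol
(iv) × 2: (2)·(-395.7) = -791.4 kJ/mol
Since enthalpy is a state function, delta H = (-1)·(-20.6) + (1)·(-608.8) + (-2)·(-296.8) + (2)·(-395.7) = -786.0 kJ/mol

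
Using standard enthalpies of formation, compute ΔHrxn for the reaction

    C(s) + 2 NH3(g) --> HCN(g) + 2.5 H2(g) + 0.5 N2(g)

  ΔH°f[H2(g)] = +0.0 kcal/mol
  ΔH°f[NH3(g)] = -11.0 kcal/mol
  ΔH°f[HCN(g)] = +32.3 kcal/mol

ΔHrxn = 54.3 kcal/mol

Products: 1·(+32.3) + 5/2·(+0.0) + 1/2·(+0.0) = +32.3
Reactants: 1·(+0.0) + 2·(-11.0) = -22.0
ΔHrxn = (+32.3) − (-22.0) = 54.3 kcal/mol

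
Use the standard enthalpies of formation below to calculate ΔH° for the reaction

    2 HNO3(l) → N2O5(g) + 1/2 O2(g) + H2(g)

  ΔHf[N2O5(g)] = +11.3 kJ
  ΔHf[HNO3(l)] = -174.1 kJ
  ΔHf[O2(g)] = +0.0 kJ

ΔH° = 359.5 kJ

Products: 1·(+11.3) + 1/2·(+0.0) + 1·(+0.0) = +11.3
Reactants: 2·(-174.1) = -348.2
ΔH° = (+11.3) − (-348.2) = 359.5 kJ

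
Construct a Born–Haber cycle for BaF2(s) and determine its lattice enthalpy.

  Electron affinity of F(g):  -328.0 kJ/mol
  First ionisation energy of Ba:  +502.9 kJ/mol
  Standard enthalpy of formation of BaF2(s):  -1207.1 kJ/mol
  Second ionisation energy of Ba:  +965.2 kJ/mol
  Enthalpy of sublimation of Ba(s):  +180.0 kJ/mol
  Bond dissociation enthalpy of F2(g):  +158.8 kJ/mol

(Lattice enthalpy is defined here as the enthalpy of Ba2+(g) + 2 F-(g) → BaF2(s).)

ΔHf° = 1·ΔHsub + 1·(ΣIE) + 1·D(F2) + 2·EA + U
-1207.1 = 1·(+180.0) + 1·(+1468.1) + 1·(+158.8) + 2·(-328.0) + U
U = -1207.1 − (+1150.9) = -2358.0 kJ/mol

U = -2358.0 kJ/mol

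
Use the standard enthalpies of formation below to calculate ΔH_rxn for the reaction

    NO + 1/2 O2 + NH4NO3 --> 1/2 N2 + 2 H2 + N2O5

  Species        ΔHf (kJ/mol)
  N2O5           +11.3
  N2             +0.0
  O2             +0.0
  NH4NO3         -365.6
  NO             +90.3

Products: 1/2·(+0.0) + 2·(+0.0) + 1·(+11.3) = +11.3
Reactants: 1·(+90.3) + 1/2·(+0.0) + 1·(-365.6) = -275.3
ΔH_rxn = (+11.3) − (-275.3) = 286.6 kJ/mol

ΔH_rxn = 286.6 kJ/mol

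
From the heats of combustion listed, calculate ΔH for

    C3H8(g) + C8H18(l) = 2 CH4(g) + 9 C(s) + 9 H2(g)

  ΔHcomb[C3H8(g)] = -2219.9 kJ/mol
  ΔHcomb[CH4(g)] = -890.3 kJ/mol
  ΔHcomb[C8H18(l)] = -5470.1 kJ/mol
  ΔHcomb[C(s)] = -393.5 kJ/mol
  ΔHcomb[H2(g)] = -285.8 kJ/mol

Using ΔH = Σ nΔHc°(reactants) − Σ nΔHc°(products):
= [1·(-2219.9) + 1·(-5470.1)] − [2·(-890.3) + 9·(-393.5) + 9·(-285.8)]
= 204.3 kJ/mol

ΔH = 204.3 kJ/mol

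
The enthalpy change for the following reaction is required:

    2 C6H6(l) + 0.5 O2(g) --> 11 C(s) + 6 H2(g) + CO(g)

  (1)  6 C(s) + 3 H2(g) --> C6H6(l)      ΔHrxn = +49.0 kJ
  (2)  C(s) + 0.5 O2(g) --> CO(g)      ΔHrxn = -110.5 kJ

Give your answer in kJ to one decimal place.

ΔHrxn = -208.5 kJ

(1) reversed and × 2 (reverse to put C6H6(l) on the reactant side; ×2 to match 2 C6H6(l) in the target): (-2)·(+49.0) = -98.0 kJ
(2) as written (CO(g) already on the product side): -110.5 kJ
ΔHrxn = (-98.0) + (-110.5) = -208.5 kJ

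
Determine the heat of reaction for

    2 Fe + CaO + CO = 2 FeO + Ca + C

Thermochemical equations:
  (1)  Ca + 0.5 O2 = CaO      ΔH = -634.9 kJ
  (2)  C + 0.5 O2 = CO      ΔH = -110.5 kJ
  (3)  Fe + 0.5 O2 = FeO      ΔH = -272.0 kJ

ΔH = 201.4 kJ

(1) reversed (CaO must end up as a reactant): +634.9 kJ
(2) reversed (reverse to put CO on the reactant side): +110.5 kJ
(3) × 2 (×2 to match 2 FeO in the target): (2)·(-272.0) = -544.0 kJ
ΔH = (+634.9) + (+110.5) + (-544.0) = 201.4 kJ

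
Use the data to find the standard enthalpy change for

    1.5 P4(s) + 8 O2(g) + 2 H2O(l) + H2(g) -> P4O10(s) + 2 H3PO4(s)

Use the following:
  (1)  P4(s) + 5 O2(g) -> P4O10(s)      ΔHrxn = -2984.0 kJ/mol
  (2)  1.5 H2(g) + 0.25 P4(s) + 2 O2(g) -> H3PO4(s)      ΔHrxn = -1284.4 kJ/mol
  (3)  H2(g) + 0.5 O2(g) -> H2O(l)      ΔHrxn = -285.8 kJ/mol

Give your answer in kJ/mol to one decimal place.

ΔHrxn = -4981.2 kJ/mol

(1) as written (P4O10(s) already on the product side): -2984.0 kJ/mol
(2) × 2 (scale by 2 for the 2 H3PO4(s)): (2)·(-1284.4) = -2568.8 kJ/mol
(3) reversed and × 2 (reverse to put H2O(l) on the reactant side; scale by 2 for the 2 H2O(l)): (-2)·(-285.8) = +571.6 kJ/mol
By Hess's law, ΔHrxn = (1)·(-2984.0) + (2)·(-1284.4) + (-2)·(-285.8) = -4981.2 kJ/mol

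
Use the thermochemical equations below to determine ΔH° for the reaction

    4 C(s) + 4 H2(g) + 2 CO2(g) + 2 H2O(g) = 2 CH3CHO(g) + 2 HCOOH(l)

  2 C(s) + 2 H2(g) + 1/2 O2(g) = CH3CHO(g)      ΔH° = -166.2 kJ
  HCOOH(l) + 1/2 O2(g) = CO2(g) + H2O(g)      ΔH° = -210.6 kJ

equation 1 × 2 (×2 to match 2 CH3CHO(g) in the target): (2)·(-166.2) = -332.4 kJ
equation 2 reversed and × 2 (reverse to put HCOOH(l) on the product side; ×2 to match 2 HCOOH(l) in the target): (-2)·(-210.6) = +421.2 kJ
Combining the equations, ΔH° = (-332.4) + (+421.2) = 88.8 kJ

ΔH° = 88.8 kJ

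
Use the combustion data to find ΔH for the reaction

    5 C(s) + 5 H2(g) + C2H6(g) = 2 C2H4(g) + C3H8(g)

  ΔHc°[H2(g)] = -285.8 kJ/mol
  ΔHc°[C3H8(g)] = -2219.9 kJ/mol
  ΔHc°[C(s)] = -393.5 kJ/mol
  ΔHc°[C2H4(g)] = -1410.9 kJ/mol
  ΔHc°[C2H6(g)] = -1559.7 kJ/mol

Using ΔH = Σ nΔHc°(reactants) − Σ nΔHc°(products):
= [5·(-393.5) + 5·(-285.8) + 1·(-1559.7)] − [2·(-1410.9) + 1·(-2219.9)]
= 85.5 kJ/mol

ΔH = 85.5 kJ/mol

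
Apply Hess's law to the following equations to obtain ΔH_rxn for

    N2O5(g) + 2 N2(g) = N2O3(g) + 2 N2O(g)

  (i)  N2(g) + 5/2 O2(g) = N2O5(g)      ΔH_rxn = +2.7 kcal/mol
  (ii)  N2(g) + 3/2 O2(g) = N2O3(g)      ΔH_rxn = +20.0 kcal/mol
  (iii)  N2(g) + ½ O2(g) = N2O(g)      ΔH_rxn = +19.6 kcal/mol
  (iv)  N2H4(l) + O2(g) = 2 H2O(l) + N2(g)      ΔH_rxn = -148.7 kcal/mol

(i) reversed (reverse to put N2O5(g) on the reactant side): -2.7 kcal/mol
(ii) as written (N2O3(g) already on the product side): +20.0 kcal/mol
(iii) × 2 (×2 to match 2 N2O(g) in the target): (2)·(+19.6) = +39.2 kcal/mol
(iv): not needed (H2O(l) appears nowhere else).
ΔH_rxn = (-2.7) + (+20.0) + (+39.2) = 56.5 kcal/mol

ΔH_rxn = 56.5 kcal/mol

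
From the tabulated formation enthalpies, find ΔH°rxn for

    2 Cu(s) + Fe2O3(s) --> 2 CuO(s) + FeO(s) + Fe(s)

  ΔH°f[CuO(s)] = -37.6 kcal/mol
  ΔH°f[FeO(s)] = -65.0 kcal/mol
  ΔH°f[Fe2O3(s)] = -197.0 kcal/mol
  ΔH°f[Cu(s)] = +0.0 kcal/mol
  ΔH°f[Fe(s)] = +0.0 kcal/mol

Products: 2·(-37.6) + 1·(-65.0) + 1·(+0.0) = -140.2
Reactants: 2·(+0.0) + 1·(-197.0) = -197.0
ΔH°rxn = (-140.2) − (-197.0) = 56.8 kcal/mol

ΔH°rxn = 56.8 kcal/mol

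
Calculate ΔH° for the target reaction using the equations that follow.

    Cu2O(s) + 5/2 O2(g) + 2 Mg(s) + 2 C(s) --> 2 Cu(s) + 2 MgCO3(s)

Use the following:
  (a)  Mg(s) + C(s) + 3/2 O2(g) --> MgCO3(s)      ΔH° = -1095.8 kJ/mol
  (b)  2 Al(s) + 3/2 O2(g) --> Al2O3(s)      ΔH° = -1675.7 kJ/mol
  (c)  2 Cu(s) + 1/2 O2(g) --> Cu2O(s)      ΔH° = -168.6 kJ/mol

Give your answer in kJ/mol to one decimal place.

(a) × 2: (2)·(-1095.8) = -2191.6 kJ/mol
(b): not needed.
(c) reversed: +168.6 kJ/mol
By Hess's law, ΔH° = (-2191.6) + (+168.6) = -2023.0 kJ/mol

ΔH° = -2023.0 kJ/mol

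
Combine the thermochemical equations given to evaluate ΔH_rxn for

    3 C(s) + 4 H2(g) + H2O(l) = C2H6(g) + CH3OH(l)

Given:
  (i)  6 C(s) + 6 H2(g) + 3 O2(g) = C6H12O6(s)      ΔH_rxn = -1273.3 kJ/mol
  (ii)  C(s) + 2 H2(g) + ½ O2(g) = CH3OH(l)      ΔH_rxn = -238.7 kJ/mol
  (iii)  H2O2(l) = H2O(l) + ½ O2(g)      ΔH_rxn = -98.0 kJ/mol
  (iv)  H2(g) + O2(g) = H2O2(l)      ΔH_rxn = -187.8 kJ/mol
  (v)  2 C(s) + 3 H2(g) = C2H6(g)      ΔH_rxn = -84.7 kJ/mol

ΔH_rxn = -37.6 kJ/mol

(i): not needed.
(ii) as written: -238.7 kJ/mol
(iii) reversed: +98.0 kJ/mol
(iv) reversed: +187.8 kJ/mol
(v) as written: -84.7 kJ/mol
Since enthalpy is a state function, ΔH_rxn = (-238.7) + (+98.0) + (+187.8) + (-84.7) = -37.6 kJ/mol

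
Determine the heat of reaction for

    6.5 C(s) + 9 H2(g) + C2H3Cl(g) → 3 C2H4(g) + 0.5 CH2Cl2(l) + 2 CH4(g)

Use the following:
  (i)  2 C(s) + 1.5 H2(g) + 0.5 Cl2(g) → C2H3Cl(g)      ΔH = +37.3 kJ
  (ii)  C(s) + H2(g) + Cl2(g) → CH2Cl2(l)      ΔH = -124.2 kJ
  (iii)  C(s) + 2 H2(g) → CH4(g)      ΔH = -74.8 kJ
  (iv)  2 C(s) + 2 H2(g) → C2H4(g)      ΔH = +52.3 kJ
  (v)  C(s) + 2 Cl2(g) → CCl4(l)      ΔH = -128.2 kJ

(i) reversed: -37.3 kJ
(ii) × 1/2: (1/2)·(-124.2) = -62.1 kJ
(iii) × 2: (2)·(-74.8) = -149.6 kJ
(iv) × 3: (3)·(+52.3) = +156.9 kJ
(v): not needed.
By Hess's law, ΔH = (-37.3) + (-62.1) + (-149.6) + (+156.9) = -92.1 kJ

ΔH = -92.1 kJ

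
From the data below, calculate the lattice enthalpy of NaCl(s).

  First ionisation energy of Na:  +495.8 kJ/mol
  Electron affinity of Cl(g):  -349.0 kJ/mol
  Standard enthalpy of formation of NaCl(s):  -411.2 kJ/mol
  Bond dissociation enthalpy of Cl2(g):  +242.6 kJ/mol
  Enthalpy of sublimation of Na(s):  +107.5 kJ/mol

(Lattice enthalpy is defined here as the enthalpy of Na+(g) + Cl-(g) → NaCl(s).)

ΔHf° = 1·ΔHsub + 1·(ΣIE) + 1/2·D(Cl2) + 1·EA + U
-411.2 = 1·(+107.5) + 1·(+495.8) + 1/2·(+242.6) + 1·(-349.0) + U
U = -411.2 − (+375.6) = -786.8 kJ/mol

U = -786.8 kJ/mol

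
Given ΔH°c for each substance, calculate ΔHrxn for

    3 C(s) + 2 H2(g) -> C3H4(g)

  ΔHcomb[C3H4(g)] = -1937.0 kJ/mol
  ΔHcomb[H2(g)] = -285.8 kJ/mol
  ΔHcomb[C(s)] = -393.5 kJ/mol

With combustion enthalpies, reactants minus products:
= [3·(-393.5) + 2·(-285.8)] − [1·(-1937.0)]
= 184.9 kJ/mol

ΔHrxn = 184.9 kJ/mol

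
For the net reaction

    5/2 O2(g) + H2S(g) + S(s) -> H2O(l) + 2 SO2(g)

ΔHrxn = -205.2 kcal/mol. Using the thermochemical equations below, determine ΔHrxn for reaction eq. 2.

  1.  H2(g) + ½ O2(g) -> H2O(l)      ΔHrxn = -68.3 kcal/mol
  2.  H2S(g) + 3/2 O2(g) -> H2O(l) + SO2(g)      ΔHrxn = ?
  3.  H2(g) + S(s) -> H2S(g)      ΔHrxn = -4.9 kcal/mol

ΔHrxn = -134.3 kcal/mol

eq. 1 reversed: +68.3 kcal/mol
eq. 2 × 2 (×2 to match 2 SO2(g) in the target): contributes 2·x
eq. 3 as written (S(s) already on the reactant side): -4.9 kcal/mol
-205.2 = (+68.3) + (-4.9) + 2·x
x = (-205.2 − (+63.4)) / (2) = -134.3 kcal/mol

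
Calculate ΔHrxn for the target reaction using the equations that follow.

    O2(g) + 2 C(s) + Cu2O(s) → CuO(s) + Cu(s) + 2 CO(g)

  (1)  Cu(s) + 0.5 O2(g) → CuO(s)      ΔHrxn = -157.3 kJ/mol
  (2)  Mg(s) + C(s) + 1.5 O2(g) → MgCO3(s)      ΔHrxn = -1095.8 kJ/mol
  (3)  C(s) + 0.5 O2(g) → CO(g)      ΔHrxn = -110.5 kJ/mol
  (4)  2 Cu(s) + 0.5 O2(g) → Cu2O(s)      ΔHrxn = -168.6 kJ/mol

(1) as written (CuO(s) already on the product side): -157.3 kJ/mol
(2): not needed (Mg(s) appears nowhere else).
(3) × 2 (×2 to match 2 CO(g) in the target): (2)·(-110.5) = -221.0 kJ/mol
(4) reversed (Cu2O(s) must end up as a reactant): +168.6 kJ/mol
Summing the manipulated equations, ΔHrxn = (1)·(-157.3) + (2)·(-110.5) + (-1)·(-168.6) = -209.7 kJ/mol

ΔHrxn = -209.7 kJ/mol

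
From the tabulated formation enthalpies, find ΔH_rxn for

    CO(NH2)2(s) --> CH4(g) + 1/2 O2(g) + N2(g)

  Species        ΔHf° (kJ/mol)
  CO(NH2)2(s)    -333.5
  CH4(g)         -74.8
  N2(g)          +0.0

ΔH_rxn = 258.7 kJ/mol

ΔH°rxn = Σ nΔHf°(products) − Σ nΔHf°(reactants).
Products: 1·(-74.8) + 1/2·(+0.0) + 1·(+0.0) = -74.8
Reactants: 1·(-333.5) = -333.5
ΔH_rxn = (-74.8) − (-333.5) = 258.7 kJ/mol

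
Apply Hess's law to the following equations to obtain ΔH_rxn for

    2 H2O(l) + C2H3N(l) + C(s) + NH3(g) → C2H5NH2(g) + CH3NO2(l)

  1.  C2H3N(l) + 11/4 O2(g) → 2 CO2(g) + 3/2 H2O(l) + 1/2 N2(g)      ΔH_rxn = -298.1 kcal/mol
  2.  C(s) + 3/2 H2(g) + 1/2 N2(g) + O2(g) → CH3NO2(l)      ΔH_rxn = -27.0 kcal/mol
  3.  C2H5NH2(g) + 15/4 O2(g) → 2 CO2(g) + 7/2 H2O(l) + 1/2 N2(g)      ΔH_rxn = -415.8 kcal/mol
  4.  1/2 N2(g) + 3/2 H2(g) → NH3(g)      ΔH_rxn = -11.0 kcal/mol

ΔH_rxn = 101.7 kcal/mol

eq. 1 as written (C2H3N(l) already on the reactant side): -298.1 kcal/mol
eq. 2 as written (CH3NO2(l) already on the product side): -27.0 kcal/mol
eq. 3 reversed (reverse to put C2H5NH2(g) on the product side): +415.8 kcal/mol
eq. 4 reversed (reverse to put NH3(g) on the reactant side): +11.0 kcal/mol
ΔH_rxn = (1)·(-298.1) + (1)·(-27.0) + (-1)·(-415.8) + (-1)·(-11.0) = 101.7 kcal/mol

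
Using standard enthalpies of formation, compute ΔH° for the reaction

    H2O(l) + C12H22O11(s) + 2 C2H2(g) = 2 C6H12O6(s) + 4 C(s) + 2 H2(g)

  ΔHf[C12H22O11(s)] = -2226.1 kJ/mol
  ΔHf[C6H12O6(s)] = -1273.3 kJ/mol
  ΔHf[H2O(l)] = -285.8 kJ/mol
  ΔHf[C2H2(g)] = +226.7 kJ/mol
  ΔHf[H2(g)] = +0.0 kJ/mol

ΔH° = -488.1 kJ/mol

ΔH°rxn = Σ nΔHf°(products) − Σ nΔHf°(reactants).
Products: 2·(-1273.3) + 4·(+0.0) + 2·(+0.0) = -2546.6
Reactants: 1·(-285.8) + 1·(-2226.1) + 2·(+226.7) = -2058.5
ΔH° = (-2546.6) − (-2058.5) = -488.1 kJ/mol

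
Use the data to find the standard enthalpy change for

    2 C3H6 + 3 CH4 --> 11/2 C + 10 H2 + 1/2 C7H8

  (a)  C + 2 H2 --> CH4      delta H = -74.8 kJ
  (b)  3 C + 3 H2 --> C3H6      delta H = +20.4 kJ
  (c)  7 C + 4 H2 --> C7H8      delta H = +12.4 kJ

(a) reversed and × 3 (reverse to put CH4 on the reactant side; ×3 to match 3 CH4 in the target): (-3)·(-74.8) = +224.4 kJ
(b) reversed and × 2 (C3H6 must end up as a reactant; scale by 2 for the 2 C3H6): (-2)·(+20.4) = -40.8 kJ
(c) × 1/2 (×1/2 to match 1/2 C7H8 in the target): (1/2)·(+12.4) = +6.2 kJ
delta H = (+224.4) + (-40.8) + (+6.2) = 189.8 kJ

delta H = 189.8 kJ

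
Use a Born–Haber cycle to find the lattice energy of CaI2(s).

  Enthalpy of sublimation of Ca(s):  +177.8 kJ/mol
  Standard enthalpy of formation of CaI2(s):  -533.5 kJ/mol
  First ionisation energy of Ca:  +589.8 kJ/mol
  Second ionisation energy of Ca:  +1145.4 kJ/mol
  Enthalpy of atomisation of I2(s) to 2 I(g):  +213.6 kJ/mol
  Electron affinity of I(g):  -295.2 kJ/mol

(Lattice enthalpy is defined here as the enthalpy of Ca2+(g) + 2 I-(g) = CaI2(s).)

U = -2069.7 kJ/mol

ΔHf° = 1·ΔHsub + 1·(ΣIE) + 1·D(I2) + 2·EA + U
-533.5 = 1·(+177.8) + 1·(+1735.2) + 1·(+213.6) + 2·(-295.2) + U
U = -533.5 − (+1536.2) = -2069.7 kJ/mol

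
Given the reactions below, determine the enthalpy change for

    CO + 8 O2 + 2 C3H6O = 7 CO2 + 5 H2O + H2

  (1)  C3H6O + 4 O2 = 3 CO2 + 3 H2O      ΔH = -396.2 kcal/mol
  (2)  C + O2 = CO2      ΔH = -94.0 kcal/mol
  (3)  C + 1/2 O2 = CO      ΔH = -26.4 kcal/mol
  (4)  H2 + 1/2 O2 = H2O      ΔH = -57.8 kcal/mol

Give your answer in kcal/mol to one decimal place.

ΔH = -802.2 kcal/mol

(1) × 2 (scale by 2 for the 2 C3H6O): (2)·(-396.2) = -792.4 kcal/mol
(2) as written: -94.0 kcal/mol
(3) reversed (reverse to put CO on the reactant side): +26.4 kcal/mol
(4) reversed (H2 must end up as a product): +57.8 kcal/mol
By Hess's law, ΔH = (-792.4) + (-94.0) + (+26.4) + (+57.8) = -802.2 kcal/mol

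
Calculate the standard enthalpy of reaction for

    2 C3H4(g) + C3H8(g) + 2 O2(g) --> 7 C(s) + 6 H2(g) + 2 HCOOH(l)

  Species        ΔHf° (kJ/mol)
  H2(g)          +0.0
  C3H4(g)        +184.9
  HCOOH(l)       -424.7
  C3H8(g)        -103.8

ΔHrxn = -1115.4 kJ/mol

Products: 7·(+0.0) + 6·(+0.0) + 2·(-424.7) = -849.4
Reactants: 2·(+184.9) + 1·(-103.8) + 2·(+0.0) = +266.0
ΔHrxn = (-849.4) − (+266.0) = -1115.4 kJ/mol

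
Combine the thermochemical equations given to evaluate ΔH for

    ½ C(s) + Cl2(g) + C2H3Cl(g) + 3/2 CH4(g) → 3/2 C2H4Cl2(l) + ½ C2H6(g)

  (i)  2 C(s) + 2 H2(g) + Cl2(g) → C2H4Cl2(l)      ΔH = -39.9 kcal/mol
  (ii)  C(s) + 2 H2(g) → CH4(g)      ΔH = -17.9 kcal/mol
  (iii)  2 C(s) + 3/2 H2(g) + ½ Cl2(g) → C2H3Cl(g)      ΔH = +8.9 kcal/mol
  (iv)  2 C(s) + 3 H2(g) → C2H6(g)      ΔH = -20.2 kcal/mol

ΔH = -52.0 kcal/mol

(i) × 3/2: (3/2)·(-39.9) = -59.85 kcal/mol
(ii) reversed and × 3/2: (-3/2)·(-17.9) = +26.85 kcal/mol
(iii) reversed: -8.9 kcal/mol
(iv) × 1/2: (1/2)·(-20.2) = -10.1 kcal/mol
By Hess's law, ΔH = (3/2)·(-39.9) + (-3/2)·(-17.9) + (-1)·(+8.9) + (1/2)·(-20.2) = -52.0 kcal/mol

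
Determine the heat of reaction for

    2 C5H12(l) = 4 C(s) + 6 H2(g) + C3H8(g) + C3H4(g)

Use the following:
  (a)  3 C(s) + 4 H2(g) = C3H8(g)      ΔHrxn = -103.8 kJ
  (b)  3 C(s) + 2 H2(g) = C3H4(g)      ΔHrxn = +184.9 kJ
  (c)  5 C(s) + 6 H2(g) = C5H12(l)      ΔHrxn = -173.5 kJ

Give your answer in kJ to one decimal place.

ΔHrxn = 428.1 kJ

(a) as written (C3H8(g) already on the product side): -103.8 kJ
(b) as written (C3H4(g) already on the product side): +184.9 kJ
(c) reversed and × 2 (C5H12(l) must end up as a reactant; ×2 to match 2 C5H12(l) in the target): (-2)·(-173.5) = +347.0 kJ
ΔHrxn = (-103.8) + (+184.9) + (+347.0) = 428.1 kJ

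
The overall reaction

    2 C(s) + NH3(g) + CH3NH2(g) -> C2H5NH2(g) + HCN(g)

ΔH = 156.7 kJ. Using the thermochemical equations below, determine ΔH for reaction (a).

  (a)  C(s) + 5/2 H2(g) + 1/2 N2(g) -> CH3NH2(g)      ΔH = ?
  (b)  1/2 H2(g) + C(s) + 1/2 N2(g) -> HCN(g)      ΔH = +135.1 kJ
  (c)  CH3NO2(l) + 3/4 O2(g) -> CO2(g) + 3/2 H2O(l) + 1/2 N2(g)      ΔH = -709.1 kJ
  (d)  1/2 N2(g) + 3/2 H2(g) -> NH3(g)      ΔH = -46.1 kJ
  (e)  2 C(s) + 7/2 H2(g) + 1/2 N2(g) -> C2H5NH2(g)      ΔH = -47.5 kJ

ΔH = -23.0 kJ

(a) reversed (reverse to put CH3NH2(g) on the reactant side): contributes −x
(b) as written (HCN(g) already on the product side): +135.1 kJ
(c): not needed (CH3NO2(l) appears nowhere else).
(d) reversed (reverse to put NH3(g) on the reactant side): +46.1 kJ
(e) as written (C2H5NH2(g) already on the product side): -47.5 kJ
+156.7 = (+135.1) + (+46.1) + (-47.5) − x
x = (+156.7 − (+133.7)) / (-1) = -23.0 kJ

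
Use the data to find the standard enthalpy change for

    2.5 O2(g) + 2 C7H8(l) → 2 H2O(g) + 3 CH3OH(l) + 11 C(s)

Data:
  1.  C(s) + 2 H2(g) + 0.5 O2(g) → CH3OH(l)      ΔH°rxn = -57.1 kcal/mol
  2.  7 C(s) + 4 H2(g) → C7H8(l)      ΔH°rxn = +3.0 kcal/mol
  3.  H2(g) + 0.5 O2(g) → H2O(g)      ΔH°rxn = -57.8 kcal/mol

eq. 1 × 3 (scale by 3 for the 3 CH3OH(l)): (3)·(-57.1) = -171.3 kcal/mol
eq. 2 reversed and × 2 (C7H8(l) must end up as a reactant; scale by 2 for the 2 C7H8(l)): (-2)·(+3.0) = -6.0 kcal/mol
eq. 3 × 2 (scale by 2 for the 2 H2O(g)): (2)·(-57.8) = -115.6 kcal/mol
ΔH°rxn = (-171.3) + (-6.0) + (-115.6) = -292.9 kcal/mol

ΔH°rxn = -292.9 kcal/mol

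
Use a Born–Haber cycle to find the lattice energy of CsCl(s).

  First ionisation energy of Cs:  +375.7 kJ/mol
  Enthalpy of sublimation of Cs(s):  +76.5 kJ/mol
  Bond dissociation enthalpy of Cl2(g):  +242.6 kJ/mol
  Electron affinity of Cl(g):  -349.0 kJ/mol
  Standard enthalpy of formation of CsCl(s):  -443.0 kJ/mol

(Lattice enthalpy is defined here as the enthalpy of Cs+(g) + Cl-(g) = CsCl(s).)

ΔHf° = 1·ΔHsub + 1·(ΣIE) + 1/2·D(Cl2) + 1·EA + U
-443.0 = 1·(+76.5) + 1·(+375.7) + 1/2·(+242.6) + 1·(-349.0) + U
U = -443.0 − (+224.5) = -667.5 kJ/mol

U = -667.5 kJ/mol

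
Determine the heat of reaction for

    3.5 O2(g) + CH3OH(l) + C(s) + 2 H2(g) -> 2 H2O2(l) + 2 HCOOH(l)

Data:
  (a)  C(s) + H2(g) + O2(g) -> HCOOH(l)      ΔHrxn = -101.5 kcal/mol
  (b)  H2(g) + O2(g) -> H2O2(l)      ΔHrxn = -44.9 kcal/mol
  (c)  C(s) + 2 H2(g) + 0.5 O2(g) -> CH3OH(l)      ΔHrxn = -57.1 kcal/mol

(a) × 2: (2)·(-101.5) = -203.0 kcal/mol
(b) × 2: (2)·(-44.9) = -89.8 kcal/mol
(c) reversed: +57.1 kcal/mol
Since enthalpy is a state function, ΔHrxn = (2)·(-101.5) + (2)·(-44.9) + (-1)·(-57.1) = -235.7 kcal/mol

ΔHrxn = -235.7 kcal/mol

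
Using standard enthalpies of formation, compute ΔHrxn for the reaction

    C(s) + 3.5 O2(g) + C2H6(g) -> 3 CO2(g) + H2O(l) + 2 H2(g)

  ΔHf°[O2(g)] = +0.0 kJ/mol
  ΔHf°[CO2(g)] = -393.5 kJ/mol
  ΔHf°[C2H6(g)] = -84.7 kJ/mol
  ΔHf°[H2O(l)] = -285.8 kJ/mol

ΔHrxn = -1381.6 kJ/mol

Products: 3·(-393.5) + 1·(-285.8) + 2·(+0.0) = -1466.3
Reactants: 1·(+0.0) + 7/2·(+0.0) + 1·(-84.7) = -84.7
ΔHrxn = (-1466.3) − (-84.7) = -1381.6 kJ/mol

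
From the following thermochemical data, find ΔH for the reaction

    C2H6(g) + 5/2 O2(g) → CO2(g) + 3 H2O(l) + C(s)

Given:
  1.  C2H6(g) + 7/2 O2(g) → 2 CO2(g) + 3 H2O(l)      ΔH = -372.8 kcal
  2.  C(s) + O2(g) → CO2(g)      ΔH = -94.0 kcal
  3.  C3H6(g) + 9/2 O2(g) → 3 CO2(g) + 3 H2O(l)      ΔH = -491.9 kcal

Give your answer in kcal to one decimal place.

eq. 1 as written: -372.8 kcal
eq. 2 reversed: +94.0 kcal
eq. 3: not needed.
Since enthalpy is a state function, ΔH = (-372.8) + (+94.0) = -278.8 kcal

ΔH = -278.8 kcal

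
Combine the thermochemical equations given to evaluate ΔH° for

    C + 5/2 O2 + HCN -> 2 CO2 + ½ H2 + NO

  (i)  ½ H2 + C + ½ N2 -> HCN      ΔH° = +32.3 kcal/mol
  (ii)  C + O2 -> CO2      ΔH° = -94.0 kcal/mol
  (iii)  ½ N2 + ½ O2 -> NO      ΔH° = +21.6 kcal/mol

ΔH° = -198.7 kcal/mol

(i) reversed (HCN must end up as a reactant): -32.3 kcal/mol
(ii) × 2 (×2 to match 2 CO2 in the target): (2)·(-94.0) = -188.0 kcal/mol
(iii) as written (NO already on the product side): +21.6 kcal/mol
By Hess's law, ΔH° = (-1)·(+32.3) + (2)·(-94.0) + (1)·(+21.6) = -198.7 kcal/mol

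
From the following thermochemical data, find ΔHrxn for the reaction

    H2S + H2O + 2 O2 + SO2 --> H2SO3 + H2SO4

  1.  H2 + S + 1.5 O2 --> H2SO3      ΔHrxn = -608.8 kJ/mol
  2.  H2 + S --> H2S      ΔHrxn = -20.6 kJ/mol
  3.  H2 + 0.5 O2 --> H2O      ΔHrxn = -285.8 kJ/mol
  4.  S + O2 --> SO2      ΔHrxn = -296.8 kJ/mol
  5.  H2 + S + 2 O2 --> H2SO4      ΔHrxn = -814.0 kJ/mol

ΔHrxn = -819.6 kJ/mol

eq. 1 as written: -608.8 kJ/mol
eq. 2 reversed: +20.6 kJ/mol
eq. 3 reversed: +285.8 kJ/mol
eq. 4 reversed: +296.8 kJ/mol
eq. 5 as written: -814.0 kJ/mol
Since enthalpy is a state function, ΔHrxn = (-608.8) + (+20.6) + (+285.8) + (+296.8) + (-814.0) = -819.6 kJ/mol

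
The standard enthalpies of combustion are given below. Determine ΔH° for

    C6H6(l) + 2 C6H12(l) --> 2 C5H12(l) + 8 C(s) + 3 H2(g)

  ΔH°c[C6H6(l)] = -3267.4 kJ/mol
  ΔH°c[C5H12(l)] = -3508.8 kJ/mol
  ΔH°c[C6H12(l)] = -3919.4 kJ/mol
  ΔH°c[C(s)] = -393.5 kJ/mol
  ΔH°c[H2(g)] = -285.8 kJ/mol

Using ΔH = Σ nΔHc°(reactants) − Σ nΔHc°(products):
= [1·(-3267.4) + 2·(-3919.4)] − [2·(-3508.8) + 8·(-393.5) + 3·(-285.8)]
= -83.2 kJ/mol

ΔH° = -83.2 kJ/mol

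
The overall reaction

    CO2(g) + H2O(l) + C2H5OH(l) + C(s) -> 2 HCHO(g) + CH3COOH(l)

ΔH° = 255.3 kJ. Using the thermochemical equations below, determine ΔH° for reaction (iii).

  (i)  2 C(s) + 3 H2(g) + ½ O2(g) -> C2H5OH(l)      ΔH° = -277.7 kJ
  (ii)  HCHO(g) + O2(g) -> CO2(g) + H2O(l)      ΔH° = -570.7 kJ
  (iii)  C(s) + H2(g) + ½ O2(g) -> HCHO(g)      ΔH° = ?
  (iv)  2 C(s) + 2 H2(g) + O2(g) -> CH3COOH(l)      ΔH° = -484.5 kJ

ΔH° = -108.6 kJ

(i) reversed: +277.7 kJ
(ii) reversed: +570.7 kJ
(iii) as written: contributes x
(iv) as written: -484.5 kJ
+255.3 = (+277.7) + (+570.7) + (-484.5) + x
x = (+255.3 − (+363.9)) / (1) = -108.6 kJ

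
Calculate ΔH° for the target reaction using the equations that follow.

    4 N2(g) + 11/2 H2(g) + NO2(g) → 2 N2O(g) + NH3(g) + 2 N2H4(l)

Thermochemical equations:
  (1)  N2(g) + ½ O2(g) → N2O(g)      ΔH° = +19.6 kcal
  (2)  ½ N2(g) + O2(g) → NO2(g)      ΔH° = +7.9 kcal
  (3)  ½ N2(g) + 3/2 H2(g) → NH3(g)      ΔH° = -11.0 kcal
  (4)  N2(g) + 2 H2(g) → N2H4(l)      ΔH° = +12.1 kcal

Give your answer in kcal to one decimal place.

ΔH° = 44.5 kcal

(1) × 2 (×2 to match 2 N2O(g) in the target): (2)·(+19.6) = +39.2 kcal
(2) reversed (reverse to put NO2(g) on the reactant side): -7.9 kcal
(3) as written (NH3(g) already on the product side): -11.0 kcal
(4) × 2 (scale by 2 for the 2 N2H4(l)): (2)·(+12.1) = +24.2 kcal
Since enthalpy is a state function, ΔH° = (2)·(+19.6) + (-1)·(+7.9) + (1)·(-11.0) + (2)·(+12.1) = 44.5 kcal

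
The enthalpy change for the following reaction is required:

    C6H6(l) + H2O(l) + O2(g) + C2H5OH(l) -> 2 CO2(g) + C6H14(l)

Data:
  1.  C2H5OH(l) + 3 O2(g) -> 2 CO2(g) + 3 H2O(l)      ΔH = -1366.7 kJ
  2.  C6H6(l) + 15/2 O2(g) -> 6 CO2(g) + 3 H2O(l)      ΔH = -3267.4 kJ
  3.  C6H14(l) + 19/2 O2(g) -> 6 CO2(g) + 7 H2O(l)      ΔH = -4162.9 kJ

eq. 1 as written (C2H5OH(l) already on the reactant side): -1366.7 kJ
eq. 2 as written (C6H6(l) already on the reactant side): -3267.4 kJ
eq. 3 reversed (C6H14(l) must end up as a product): +4162.9 kJ
Since enthalpy is a state function, ΔH = (1)·(-1366.7) + (1)·(-3267.4) + (-1)·(-4162.9) = -471.2 kJ

ΔH = -471.2 kJ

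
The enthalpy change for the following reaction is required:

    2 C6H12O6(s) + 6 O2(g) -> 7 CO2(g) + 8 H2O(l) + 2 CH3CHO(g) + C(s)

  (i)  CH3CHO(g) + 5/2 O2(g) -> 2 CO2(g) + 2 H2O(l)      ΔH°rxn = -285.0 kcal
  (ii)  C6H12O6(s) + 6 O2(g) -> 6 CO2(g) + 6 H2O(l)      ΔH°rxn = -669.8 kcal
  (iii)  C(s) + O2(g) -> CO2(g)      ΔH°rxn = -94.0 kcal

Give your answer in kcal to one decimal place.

ΔH°rxn = -675.6 kcal

(i) reversed and × 2 (CH3CHO(g) must end up as a product; ×2 to match 2 CH3CHO(g) in the target): (-2)·(-285.0) = +570.0 kcal
(ii) × 2 (scale by 2 for the 2 C6H12O6(s)): (2)·(-669.8) = -1339.6 kcal
(iii) reversed (C(s) must end up as a product): +94.0 kcal
ΔH°rxn = (+570.0) + (-1339.6) + (+94.0) = -675.6 kcal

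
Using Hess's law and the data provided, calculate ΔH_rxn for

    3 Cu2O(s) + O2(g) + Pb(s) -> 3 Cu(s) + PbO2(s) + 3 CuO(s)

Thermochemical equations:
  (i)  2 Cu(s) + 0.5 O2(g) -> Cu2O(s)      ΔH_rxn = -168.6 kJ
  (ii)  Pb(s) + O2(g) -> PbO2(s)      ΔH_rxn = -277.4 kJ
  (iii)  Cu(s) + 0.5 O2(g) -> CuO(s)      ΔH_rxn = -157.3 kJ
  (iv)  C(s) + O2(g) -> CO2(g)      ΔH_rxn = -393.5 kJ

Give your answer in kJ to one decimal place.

(i) reversed and × 3 (Cu2O(s) must end up as a reactant; ×3 to match 3 Cu2O(s) in the target): (-3)·(-168.6) = +505.8 kJ
(ii) as written (PbO2(s) already on the product side): -277.4 kJ
(iii) × 3 (scale by 3 for the 3 CuO(s)): (3)·(-157.3) = -471.9 kJ
(iv): not needed (C(s) appears nowhere else).
ΔH_rxn = (-3)·(-168.6) + (1)·(-277.4) + (3)·(-157.3) = -243.5 kJ

ΔH_rxn = -243.5 kJ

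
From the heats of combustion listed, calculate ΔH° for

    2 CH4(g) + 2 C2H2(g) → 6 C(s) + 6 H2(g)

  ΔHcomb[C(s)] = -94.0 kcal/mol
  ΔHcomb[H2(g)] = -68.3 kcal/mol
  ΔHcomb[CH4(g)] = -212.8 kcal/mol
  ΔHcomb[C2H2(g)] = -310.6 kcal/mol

Using ΔH = Σ nΔHc°(reactants) − Σ nΔHc°(products):
= [2·(-212.8) + 2·(-310.6)] − [6·(-94.0) + 6·(-68.3)]
= -73.0 kcal/mol

ΔH° = -73.0 kcal/mol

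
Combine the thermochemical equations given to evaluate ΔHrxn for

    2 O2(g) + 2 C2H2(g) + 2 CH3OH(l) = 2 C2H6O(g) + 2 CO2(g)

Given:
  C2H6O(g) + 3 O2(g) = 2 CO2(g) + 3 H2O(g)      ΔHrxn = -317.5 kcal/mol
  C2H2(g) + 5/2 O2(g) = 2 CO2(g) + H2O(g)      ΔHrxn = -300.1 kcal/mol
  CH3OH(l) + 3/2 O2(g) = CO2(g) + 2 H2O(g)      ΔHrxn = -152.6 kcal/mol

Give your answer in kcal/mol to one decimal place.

equation 1 reversed and × 2: (-2)·(-317.5) = +635.0 kcal/mol
equation 2 × 2: (2)·(-300.1) = -600.2 kcal/mol
equation 3 × 2: (2)·(-152.6) = -305.2 kcal/mol
ΔHrxn = (-2)·(-317.5) + (2)·(-300.1) + (2)·(-152.6) = -270.4 kcal/mol

ΔHrxn = -270.4 kcal/mol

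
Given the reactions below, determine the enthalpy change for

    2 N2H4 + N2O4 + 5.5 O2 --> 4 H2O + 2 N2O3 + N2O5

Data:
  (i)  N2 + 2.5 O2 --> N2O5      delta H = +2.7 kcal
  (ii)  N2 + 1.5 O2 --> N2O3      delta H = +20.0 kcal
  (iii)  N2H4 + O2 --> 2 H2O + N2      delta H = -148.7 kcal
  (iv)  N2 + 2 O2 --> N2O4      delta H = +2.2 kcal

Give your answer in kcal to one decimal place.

(i) as written (N2O5 already on the product side): +2.7 kcal
(ii) × 2 (×2 to match 2 N2O3 in the target): (2)·(+20.0) = +40.0 kcal
(iii) × 2 (×2 to match 2 N2H4 in the target): (2)·(-148.7) = -297.4 kcal
(iv) reversed (N2O4 must end up as a reactant): -2.2 kcal
Combining the equations, delta H = (1)·(+2.7) + (2)·(+20.0) + (2)·(-148.7) + (-1)·(+2.2) = -256.9 kcal

delta H = -256.9 kcal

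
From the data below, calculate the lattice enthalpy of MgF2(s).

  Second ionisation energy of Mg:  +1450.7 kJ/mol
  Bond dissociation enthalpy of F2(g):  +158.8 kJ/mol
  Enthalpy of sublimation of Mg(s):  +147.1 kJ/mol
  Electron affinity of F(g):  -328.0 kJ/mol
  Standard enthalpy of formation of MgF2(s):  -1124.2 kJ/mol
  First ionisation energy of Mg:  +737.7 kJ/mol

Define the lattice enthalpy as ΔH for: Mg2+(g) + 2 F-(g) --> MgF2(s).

U = -2962.5 kJ/mol

ΔHf° = 1·ΔHsub + 1·(ΣIE) + 1·D(F2) + 2·EA + U
-1124.2 = 1·(+147.1) + 1·(+2188.4) + 1·(+158.8) + 2·(-328.0) + U
U = -1124.2 − (+1838.3) = -2962.5 kJ/mol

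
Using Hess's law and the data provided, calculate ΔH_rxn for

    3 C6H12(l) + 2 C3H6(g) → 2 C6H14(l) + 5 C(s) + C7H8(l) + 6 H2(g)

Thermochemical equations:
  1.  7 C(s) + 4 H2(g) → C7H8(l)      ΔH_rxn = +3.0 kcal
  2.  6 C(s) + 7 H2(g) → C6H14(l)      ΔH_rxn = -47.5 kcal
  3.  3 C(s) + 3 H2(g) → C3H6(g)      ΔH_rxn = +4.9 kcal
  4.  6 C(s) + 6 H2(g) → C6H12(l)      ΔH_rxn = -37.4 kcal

ΔH_rxn = 10.4 kcal

eq. 1 as written (C7H8(l) already on the product side): +3.0 kcal
eq. 2 × 2 (scale by 2 for the 2 C6H14(l)): (2)·(-47.5) = -95.0 kcal
eq. 3 reversed and × 2 (reverse to put C3H6(g) on the reactant side; ×2 to match 2 C3H6(g) in the target): (-2)·(+4.9) = -9.8 kcal
eq. 4 reversed and × 3 (reverse to put C6H12(l) on the reactant side; ×3 to match 3 C6H12(l) in the target): (-3)·(-37.4) = +112.2 kcal
Since enthalpy is a state function, ΔH_rxn = (1)·(+3.0) + (2)·(-47.5) + (-2)·(+4.9) + (-3)·(-37.4) = 10.4 kcal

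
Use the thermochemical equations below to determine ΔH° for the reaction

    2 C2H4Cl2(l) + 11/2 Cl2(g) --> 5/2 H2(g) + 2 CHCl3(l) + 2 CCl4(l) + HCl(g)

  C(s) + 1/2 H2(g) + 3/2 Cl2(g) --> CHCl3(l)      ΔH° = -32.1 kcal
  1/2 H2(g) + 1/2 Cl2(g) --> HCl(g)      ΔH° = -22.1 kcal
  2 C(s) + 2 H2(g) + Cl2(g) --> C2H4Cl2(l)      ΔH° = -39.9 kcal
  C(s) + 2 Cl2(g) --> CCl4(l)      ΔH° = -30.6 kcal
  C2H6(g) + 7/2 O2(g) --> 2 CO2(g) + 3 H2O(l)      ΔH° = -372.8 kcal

equation 1 × 2 (×2 to match 2 CHCl3(l) in the target): (2)·(-32.1) = -64.2 kcal
equation 2 as written (HCl(g) already on the product side): -22.1 kcal
equation 3 reversed and × 2 (C2H4Cl2(l) must end up as a reactant; ×2 to match 2 C2H4Cl2(l) in the target): (-2)·(-39.9) = +79.8 kcal
equation 4 × 2 (×2 to match 2 CCl4(l) in the target): (2)·(-30.6) = -61.2 kcal
equation 5: not needed (CO2(g) appears nowhere else).
Since enthalpy is a state function, ΔH° = (2)·(-32.1) + (1)·(-22.1) + (-2)·(-39.9) + (2)·(-30.6) = -67.7 kcal

ΔH° = -67.7 kcal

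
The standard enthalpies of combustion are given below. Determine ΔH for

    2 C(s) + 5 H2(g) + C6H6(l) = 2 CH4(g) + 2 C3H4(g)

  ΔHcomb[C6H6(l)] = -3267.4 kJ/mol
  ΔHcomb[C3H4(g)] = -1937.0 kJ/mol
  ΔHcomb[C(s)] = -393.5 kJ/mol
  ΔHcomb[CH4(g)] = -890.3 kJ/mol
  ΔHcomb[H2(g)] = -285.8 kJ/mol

With combustion enthalpies, reactants minus products:
= [2·(-393.5) + 5·(-285.8) + 1·(-3267.4)] − [2·(-890.3) + 2·(-1937.0)]
= 171.2 kJ/mol

ΔH = 171.2 kJ/mol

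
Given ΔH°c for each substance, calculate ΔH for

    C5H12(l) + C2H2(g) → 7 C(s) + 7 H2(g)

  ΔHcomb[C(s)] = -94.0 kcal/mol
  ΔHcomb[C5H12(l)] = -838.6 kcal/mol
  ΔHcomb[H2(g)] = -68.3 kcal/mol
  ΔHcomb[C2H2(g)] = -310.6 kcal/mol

With combustion enthalpies, reactants minus products:
= [1·(-838.6) + 1·(-310.6)] − [7·(-94.0) + 7·(-68.3)]
= -13.1 kcal/mol

ΔH = -13.1 kcal/mol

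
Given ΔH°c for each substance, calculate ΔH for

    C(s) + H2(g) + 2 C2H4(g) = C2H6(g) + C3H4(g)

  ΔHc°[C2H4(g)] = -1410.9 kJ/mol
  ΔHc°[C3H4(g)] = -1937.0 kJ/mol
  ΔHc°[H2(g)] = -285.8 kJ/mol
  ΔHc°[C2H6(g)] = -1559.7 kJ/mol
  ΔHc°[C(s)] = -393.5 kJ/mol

ΔH = -4.4 kJ/mol

Using ΔH = Σ nΔHc°(reactants) − Σ nΔHc°(products):
= [1·(-393.5) + 1·(-285.8) + 2·(-1410.9)] − [1·(-1559.7) + 1·(-1937.0)]
= -4.4 kJ/mol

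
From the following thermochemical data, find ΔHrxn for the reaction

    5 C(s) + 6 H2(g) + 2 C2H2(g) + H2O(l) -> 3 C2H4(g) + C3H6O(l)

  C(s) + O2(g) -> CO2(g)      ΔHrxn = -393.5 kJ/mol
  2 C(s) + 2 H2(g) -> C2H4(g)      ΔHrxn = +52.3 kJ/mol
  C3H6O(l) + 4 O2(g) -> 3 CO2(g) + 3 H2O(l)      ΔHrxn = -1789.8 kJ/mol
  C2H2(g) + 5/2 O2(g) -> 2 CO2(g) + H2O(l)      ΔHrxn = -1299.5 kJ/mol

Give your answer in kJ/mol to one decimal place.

ΔHrxn = -258.8 kJ/mol

equation 1 reversed: +393.5 kJ/mol
equation 2 × 3: (3)·(+52.3) = +156.9 kJ/mol
equation 3 reversed: +1789.8 kJ/mol
equation 4 × 2: (2)·(-1299.5) = -2599.0 kJ/mol
ΔHrxn = (+393.5) + (+156.9) + (+1789.8) + (-2599.0) = -258.8 kJ/mol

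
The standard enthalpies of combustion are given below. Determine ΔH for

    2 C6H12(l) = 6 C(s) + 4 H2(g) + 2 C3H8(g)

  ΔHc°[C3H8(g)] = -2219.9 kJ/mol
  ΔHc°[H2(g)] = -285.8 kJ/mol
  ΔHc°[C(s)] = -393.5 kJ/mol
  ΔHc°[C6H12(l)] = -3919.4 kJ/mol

Using ΔH = Σ nΔHc°(reactants) − Σ nΔHc°(products):
= [2·(-3919.4)] − [6·(-393.5) + 4·(-285.8) + 2·(-2219.9)]
= 105.2 kJ/mol

ΔH = 105.2 kJ/mol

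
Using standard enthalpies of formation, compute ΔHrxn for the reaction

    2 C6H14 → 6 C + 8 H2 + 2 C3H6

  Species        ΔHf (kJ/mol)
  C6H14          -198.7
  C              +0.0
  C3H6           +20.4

Products: 6·(+0.0) + 8·(+0.0) + 2·(+20.4) = +40.8
Reactants: 2·(-198.7) = -397.4
ΔHrxn = (+40.8) − (-397.4) = 438.2 kJ/mol

ΔHrxn = 438.2 kJ/mol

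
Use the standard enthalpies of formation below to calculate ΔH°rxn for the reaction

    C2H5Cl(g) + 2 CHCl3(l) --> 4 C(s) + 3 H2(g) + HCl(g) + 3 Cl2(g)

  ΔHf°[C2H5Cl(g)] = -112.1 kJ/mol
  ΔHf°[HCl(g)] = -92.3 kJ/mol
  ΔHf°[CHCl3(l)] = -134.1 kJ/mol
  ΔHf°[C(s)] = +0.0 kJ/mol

Products: 4·(+0.0) + 3·(+0.0) + 1·(-92.3) + 3·(+0.0) = -92.3
Reactants: 1·(-112.1) + 2·(-134.1) = -380.3
ΔH°rxn = (-92.3) − (-380.3) = 288.0 kJ/mol

ΔH°rxn = 288.0 kJ/mol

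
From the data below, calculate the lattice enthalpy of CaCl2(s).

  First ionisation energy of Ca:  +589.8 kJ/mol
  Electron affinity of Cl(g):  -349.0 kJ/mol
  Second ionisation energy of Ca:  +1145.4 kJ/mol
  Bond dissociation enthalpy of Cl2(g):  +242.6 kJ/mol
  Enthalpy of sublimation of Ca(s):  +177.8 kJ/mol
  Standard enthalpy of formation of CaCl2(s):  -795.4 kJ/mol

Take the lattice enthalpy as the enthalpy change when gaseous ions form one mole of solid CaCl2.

ΔHf° = 1·ΔHsub + 1·(ΣIE) + 1·D(Cl2) + 2·EA + U
-795.4 = 1·(+177.8) + 1·(+1735.2) + 1·(+242.6) + 2·(-349.0) + U
U = -795.4 − (+1457.6) = -2253.0 kJ/mol

U = -2253.0 kJ/mol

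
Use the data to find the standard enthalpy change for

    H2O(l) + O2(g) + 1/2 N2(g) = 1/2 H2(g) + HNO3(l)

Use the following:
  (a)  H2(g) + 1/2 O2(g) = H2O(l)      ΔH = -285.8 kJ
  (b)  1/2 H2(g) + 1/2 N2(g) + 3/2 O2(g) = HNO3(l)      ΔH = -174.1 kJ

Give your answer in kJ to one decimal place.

ΔH = 111.7 kJ

(a) reversed: +285.8 kJ
(b) as written: -174.1 kJ
By Hess's law, ΔH = (-1)·(-285.8) + (1)·(-174.1) = 111.7 kJ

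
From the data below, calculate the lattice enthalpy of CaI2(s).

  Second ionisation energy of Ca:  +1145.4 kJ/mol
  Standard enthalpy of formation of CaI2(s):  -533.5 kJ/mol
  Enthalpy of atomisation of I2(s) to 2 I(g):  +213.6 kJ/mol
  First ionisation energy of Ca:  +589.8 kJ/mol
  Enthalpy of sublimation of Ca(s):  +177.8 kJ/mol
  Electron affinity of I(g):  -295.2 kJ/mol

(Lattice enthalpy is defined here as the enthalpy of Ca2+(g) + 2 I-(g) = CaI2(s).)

U = -2069.7 kJ/mol

ΔHf° = 1·ΔHsub + 1·(ΣIE) + 1·D(I2) + 2·EA + U
-533.5 = 1·(+177.8) + 1·(+1735.2) + 1·(+213.6) + 2·(-295.2) + U
U = -533.5 − (+1536.2) = -2069.7 kJ/mol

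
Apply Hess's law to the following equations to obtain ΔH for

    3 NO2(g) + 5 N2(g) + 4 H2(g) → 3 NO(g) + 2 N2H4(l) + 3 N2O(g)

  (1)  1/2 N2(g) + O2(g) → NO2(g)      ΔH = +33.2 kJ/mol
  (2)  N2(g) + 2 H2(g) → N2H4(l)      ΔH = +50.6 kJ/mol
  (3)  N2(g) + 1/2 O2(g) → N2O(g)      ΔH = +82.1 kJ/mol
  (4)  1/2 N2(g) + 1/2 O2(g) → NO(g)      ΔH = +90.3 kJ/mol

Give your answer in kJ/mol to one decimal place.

ΔH = 518.8 kJ/mol

(1) reversed and × 3 (NO2(g) must end up as a reactant; ×3 to match 3 NO2(g) in the target): (-3)·(+33.2) = -99.6 kJ/mol
(2) × 2 (×2 to match 2 N2H4(l) in the target): (2)·(+50.6) = +101.2 kJ/mol
(3) × 3 (×3 to match 3 N2O(g) in the target): (3)·(+82.1) = +246.3 kJ/mol
(4) × 3 (×3 to match 3 NO(g) in the target): (3)·(+90.3) = +270.9 kJ/mol
ΔH = (-99.6) + (+101.2) + (+246.3) + (+270.9) = 518.8 kJ/mol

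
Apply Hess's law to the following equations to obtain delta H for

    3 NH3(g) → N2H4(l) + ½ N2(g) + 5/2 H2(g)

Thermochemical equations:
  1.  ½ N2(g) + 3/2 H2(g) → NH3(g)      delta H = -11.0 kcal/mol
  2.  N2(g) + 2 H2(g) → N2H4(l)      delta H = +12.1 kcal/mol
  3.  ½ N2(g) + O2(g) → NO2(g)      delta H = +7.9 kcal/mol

delta H = 45.1 kcal/mol

eq. 1 reversed and × 3: (-3)·(-11.0) = +33.0 kcal/mol
eq. 2 as written: +12.1 kcal/mol
eq. 3: not needed.
delta H = (+33.0) + (+12.1) = 45.1 kcal/mol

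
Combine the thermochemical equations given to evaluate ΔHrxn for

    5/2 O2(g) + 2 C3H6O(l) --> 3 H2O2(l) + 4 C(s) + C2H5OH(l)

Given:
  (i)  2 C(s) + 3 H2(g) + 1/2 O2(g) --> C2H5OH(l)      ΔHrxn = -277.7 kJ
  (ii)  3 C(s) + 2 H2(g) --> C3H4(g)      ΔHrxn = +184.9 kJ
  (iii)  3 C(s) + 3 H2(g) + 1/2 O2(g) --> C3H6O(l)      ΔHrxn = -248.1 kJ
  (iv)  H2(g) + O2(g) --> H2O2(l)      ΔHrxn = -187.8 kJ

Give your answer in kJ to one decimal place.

(i) as written: -277.7 kJ
(ii): not needed.
(iii) reversed and × 2: (-2)·(-248.1) = +496.2 kJ
(iv) × 3: (3)·(-187.8) = -563.4 kJ
ΔHrxn = (1)·(-277.7) + (-2)·(-248.1) + (3)·(-187.8) = -344.9 kJ

ΔHrxn = -344.9 kJ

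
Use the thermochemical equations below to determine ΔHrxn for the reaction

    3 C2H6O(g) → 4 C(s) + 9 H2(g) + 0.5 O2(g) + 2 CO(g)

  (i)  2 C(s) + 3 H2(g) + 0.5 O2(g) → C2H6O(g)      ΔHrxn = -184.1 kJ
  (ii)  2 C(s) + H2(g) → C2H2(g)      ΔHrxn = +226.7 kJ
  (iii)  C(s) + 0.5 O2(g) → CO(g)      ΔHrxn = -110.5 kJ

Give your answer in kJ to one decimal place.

(i) reversed and × 3 (reverse to put C2H6O(g) on the reactant side; ×3 to match 3 C2H6O(g) in the target): (-3)·(-184.1) = +552.3 kJ
(ii): not needed (C2H2(g) appears nowhere else).
(iii) × 2 (scale by 2 for the 2 CO(g)): (2)·(-110.5) = -221.0 kJ
ΔHrxn = (-3)·(-184.1) + (2)·(-110.5) = 331.3 kJ

ΔHrxn = 331.3 kJ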